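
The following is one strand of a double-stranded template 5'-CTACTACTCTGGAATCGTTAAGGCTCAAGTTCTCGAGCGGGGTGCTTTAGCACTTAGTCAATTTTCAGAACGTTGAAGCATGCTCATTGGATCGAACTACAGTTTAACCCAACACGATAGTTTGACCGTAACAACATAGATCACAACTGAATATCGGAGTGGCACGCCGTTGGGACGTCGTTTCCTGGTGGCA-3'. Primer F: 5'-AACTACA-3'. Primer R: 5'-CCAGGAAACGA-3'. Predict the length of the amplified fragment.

The forward primer matches the template at positions 95–101.
Reverse complement of the reverse primer: TCGTTTCCTGG. This occurs on the top strand at positions 178–188.
The product runs from position 95 to position 188, so its length is 188 − 95 + 1 = 94 bp.

94 bp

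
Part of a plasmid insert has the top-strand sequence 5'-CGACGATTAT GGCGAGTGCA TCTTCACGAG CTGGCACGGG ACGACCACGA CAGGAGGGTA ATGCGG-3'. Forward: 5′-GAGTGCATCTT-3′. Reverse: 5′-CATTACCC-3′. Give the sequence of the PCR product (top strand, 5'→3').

The forward primer matches the template at positions 14–24.
The reverse primer's reverse complement is GGGTAATG, which matches the template at positions 56–63.
The product is the template from position 14 through 63 (50 bp).

5'-GAGTGCATCTTCACGAGCTGGCACGGGACGACCACGACAGGAGGGTAATG-3'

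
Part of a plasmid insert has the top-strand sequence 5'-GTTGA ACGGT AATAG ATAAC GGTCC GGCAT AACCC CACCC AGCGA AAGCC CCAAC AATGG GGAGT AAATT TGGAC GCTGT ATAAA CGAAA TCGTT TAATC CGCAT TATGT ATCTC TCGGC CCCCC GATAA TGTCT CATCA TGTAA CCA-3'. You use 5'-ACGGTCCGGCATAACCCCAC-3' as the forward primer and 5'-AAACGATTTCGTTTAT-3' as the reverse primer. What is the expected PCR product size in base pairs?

Scanning the template, ACGGTCCGGCATAACCCCAC occurs at positions 19–38; this primer anneals to the bottom strand there with its 3' end pointing downstream.
Taking the reverse complement of AAACGATTTCGTTTAT gives ATAAACGAAATCGTTT, found at positions 81–96 on the template; the primer anneals here to the top strand with its 3' end pointing upstream.
Amplicon spans positions 19–96: 78 bp.

78 bp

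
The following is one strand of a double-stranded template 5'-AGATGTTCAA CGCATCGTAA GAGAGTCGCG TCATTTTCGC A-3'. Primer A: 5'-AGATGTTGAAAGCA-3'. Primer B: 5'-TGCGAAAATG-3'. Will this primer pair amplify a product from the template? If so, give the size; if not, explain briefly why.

Primer A (AGATGTTGAAAGCA) does not match the top strand, and its reverse complement TGCTTTCAACATCT does not match either.
With no annealing site for primer A, no amplification occurs.

No product — primer A has no binding site in the template.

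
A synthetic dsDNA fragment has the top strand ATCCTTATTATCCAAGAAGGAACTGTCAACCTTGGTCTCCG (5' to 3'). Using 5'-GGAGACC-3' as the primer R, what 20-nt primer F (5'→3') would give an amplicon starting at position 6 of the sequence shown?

The reverse primer's reverse complement GGTCTCC matches the template at positions 34–40; the product starts at position 6.
The forward primer is identical to the top strand over positions 6–25: TATTATCCAAGAAGGAACTG.

5'-TATTATCCAAGAAGGAACTG-3'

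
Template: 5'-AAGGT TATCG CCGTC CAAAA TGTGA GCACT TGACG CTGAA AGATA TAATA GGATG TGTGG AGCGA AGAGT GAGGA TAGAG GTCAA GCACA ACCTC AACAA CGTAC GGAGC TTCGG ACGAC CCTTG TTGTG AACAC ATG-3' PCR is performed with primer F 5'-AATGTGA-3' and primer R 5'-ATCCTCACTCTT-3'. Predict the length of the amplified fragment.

58 bp

Forward primer AATGTGA is found on the top strand at positions 19–25.
Taking the reverse complement of ATCCTCACTCTT gives AAGAGTGAGGAT, found at positions 65–76 on the template; the primer anneals here to the top strand with its 3' end pointing upstream.
The product runs from position 19 to position 76, so its length is 76 − 19 + 1 = 58 bp.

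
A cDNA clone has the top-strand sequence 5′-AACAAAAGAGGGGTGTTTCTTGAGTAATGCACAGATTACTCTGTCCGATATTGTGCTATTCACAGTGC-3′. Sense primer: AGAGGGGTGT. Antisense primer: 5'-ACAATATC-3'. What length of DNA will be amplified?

48 bp

The forward primer matches the template at positions 7–16.
Reverse complement of the reverse primer: GATATTGT. This occurs on the top strand at positions 47–54.
The product runs from position 7 to position 54, so its length is 54 − 7 + 1 = 48 bp.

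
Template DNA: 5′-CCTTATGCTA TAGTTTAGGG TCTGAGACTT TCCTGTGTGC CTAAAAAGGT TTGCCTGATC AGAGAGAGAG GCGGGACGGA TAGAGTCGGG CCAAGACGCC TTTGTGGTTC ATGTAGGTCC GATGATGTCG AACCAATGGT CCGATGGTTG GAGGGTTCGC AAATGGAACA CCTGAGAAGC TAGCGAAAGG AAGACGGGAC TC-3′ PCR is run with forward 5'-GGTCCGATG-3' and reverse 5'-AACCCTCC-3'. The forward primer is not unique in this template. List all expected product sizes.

The forward primer GGTCCGATG matches the top strand at positions 116–124, 138–146.
The reverse primer's reverse complement is GGAGGGTT, matching at positions 150–157.
Each forward site pairs with the reverse site to give a product ending at position 157: sizes 42, 20 bp.

42 bp, 20 bp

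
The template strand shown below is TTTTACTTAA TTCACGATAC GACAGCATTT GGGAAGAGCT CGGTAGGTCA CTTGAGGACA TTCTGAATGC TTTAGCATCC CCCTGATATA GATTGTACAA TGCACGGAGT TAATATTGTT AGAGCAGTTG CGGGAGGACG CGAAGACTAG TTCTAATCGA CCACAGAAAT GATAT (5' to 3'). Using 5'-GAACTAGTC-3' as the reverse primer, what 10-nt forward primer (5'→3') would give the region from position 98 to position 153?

5'-CAATGCACGG-3'

The reverse primer's reverse complement GACTAGTTC matches the template at positions 145–153; the product starts at position 98.
The forward primer is identical to the top strand over positions 98–107: CAATGCACGG.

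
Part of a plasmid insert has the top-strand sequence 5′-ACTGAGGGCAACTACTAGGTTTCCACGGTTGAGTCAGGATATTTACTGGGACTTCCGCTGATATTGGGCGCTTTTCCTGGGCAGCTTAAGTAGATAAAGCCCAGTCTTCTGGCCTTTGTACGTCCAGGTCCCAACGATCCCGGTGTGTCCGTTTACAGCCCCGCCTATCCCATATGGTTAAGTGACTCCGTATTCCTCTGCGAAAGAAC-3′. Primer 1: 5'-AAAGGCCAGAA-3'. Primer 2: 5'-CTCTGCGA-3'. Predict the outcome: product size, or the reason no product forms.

No product — the primers' 3' ends point away from each other.

Primer 1 (AAAGGCCAGAA) has reverse complement TTCTGGCCTTT, which matches the top strand at positions 107–117; primer 1 anneals to the top strand there with its 3' end pointing upstream toward position 107.
Primer 2 (CTCTGCGA) matches the top strand directly at positions 196–203; it anneals to the bottom strand with its 3' end pointing downstream toward position 203.
The 3' ends diverge (primer 1 extends toward position 1, primer 2 toward position 209), so the primers never converge on a shared product.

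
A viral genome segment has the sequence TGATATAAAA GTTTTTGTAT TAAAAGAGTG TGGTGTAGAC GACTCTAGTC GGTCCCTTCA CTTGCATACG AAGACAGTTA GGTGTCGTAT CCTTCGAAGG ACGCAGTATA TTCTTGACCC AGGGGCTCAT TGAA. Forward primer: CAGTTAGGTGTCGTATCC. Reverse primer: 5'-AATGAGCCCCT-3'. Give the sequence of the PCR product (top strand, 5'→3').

5'-CAGTTAGGTGTCGTATCCTTCGAAGGACGCAGTATATTCTTGACCCAGGGGCTCATT-3'

The forward primer matches the template at positions 75–92.
Reverse complement of the reverse primer: AGGGGCTCATT. This occurs on the top strand at positions 121–131.
The product is the template from position 75 through 131 (57 bp).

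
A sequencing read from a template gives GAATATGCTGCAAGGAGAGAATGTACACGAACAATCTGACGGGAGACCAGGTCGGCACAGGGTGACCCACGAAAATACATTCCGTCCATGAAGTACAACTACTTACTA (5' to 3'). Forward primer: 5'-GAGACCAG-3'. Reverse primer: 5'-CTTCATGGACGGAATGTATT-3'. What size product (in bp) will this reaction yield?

51 bp

Forward primer GAGACCAG is found on the top strand at positions 43–50.
The reverse primer's reverse complement is AATACATTCCGTCCATGAAG, which matches the template at positions 74–93.
Amplicon spans positions 43–93: 51 bp.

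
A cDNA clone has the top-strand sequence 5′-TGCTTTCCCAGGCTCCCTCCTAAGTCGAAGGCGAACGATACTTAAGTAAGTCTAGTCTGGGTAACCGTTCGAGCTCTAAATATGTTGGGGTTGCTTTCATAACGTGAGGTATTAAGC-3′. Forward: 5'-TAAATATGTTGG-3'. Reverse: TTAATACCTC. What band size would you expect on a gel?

39 bp

Scanning the template, TAAATATGTTGG occurs at positions 77–88; this primer anneals to the bottom strand there with its 3' end pointing downstream.
Reverse complement of the reverse primer: GAGGTATTAA. This occurs on the top strand at positions 106–115.
Product length = (reverse-primer end) − (forward-primer start) + 1 = 115 − 77 + 1 = 39 bp.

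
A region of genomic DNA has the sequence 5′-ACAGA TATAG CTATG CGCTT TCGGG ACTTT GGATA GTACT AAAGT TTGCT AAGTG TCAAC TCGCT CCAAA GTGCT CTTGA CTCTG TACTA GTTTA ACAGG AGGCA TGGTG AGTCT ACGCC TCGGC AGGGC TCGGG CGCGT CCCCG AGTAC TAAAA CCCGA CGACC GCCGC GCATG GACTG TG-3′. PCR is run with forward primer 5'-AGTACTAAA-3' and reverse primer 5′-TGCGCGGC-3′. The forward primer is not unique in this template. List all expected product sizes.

139 bp, 28 bp

The forward primer AGTACTAAA matches the top strand at positions 35–43, 146–154.
The reverse primer's reverse complement is GCCGCGCA, matching at positions 166–173.
Each forward site pairs with the reverse site to give a product ending at position 173: sizes 139, 28 bp.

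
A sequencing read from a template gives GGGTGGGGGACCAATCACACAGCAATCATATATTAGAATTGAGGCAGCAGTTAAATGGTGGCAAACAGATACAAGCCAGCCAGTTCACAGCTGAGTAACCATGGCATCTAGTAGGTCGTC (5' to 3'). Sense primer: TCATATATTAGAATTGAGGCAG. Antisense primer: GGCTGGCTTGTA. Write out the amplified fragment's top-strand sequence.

5'-TCATATATTAGAATTGAGGCAGCAGTTAAATGGTGGCAAACAGATACAAGCCAGCC-3'

Scanning the template, TCATATATTAGAATTGAGGCAG occurs at positions 26–47; this primer anneals to the bottom strand there with its 3' end pointing downstream.
Reverse complement of the reverse primer: TACAAGCCAGCC. This occurs on the top strand at positions 70–81.
The product is the template from position 26 through 81 (56 bp).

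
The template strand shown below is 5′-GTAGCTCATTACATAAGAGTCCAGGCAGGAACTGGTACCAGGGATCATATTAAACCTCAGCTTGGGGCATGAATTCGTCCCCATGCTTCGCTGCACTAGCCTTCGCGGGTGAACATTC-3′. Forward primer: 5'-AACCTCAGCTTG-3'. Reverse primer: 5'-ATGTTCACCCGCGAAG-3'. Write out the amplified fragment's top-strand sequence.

Scanning the template, AACCTCAGCTTG occurs at positions 53–64; this primer anneals to the bottom strand there with its 3' end pointing downstream.
Reverse complement of the reverse primer: CTTCGCGGGTGAACAT. This occurs on the top strand at positions 101–116.
The product is the template from position 53 through 116 (64 bp).

5'-AACCTCAGCTTGGGGCATGAATTCGTCCCCATGCTTCGCTGCACTAGCCTTCGCGGGTGAACAT-3'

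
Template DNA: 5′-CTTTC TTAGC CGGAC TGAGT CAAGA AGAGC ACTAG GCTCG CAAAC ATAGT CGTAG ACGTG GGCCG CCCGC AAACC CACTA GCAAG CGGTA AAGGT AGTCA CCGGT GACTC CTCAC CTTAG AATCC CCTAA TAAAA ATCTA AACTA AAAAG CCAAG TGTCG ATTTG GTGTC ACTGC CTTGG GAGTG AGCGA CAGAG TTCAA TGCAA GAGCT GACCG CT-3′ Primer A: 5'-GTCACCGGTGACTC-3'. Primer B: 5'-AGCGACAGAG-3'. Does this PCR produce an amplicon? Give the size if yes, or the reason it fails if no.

Primer A (GTCACCGGTGACTC) matches the top strand at positions 97–110 (3' end points downstream).
Primer B (AGCGACAGAG) also matches the top strand directly, at positions 186–195 — its reverse complement CTCTGTCGCT is not present.
Both primers anneal to the bottom strand with 3' ends pointing the same way, so neither can prime synthesis back toward the other.

No product — both primers anneal to the same strand and extend in the same direction.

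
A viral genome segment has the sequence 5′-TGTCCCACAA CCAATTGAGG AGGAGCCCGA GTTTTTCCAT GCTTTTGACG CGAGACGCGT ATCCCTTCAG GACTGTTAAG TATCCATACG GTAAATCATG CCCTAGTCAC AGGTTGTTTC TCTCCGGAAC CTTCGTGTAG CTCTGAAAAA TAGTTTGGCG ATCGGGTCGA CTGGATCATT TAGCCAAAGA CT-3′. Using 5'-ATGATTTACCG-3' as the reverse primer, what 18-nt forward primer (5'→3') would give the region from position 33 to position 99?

The reverse primer's reverse complement CGGTAAATCAT matches the template at positions 89–99; the product starts at position 33.
The forward primer is identical to the top strand over positions 33–50: TTTTCCATGCTTTTGACG.

5'-TTTTCCATGCTTTTGACG-3'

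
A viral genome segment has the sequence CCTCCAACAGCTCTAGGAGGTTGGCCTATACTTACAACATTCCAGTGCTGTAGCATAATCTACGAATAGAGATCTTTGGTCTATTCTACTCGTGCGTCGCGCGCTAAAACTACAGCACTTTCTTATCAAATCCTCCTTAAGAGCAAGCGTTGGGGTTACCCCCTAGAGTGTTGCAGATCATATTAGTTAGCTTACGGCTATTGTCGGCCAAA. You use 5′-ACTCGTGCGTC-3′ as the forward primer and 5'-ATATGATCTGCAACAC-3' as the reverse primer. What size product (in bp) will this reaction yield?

Forward primer ACTCGTGCGTC is found on the top strand at positions 88–98.
Taking the reverse complement of ATATGATCTGCAACAC gives GTGTTGCAGATCATAT, found at positions 168–183 on the template; the primer anneals here to the top strand with its 3' end pointing upstream.
Product length = (reverse-primer end) − (forward-primer start) + 1 = 183 − 88 + 1 = 96 bp.

96 bp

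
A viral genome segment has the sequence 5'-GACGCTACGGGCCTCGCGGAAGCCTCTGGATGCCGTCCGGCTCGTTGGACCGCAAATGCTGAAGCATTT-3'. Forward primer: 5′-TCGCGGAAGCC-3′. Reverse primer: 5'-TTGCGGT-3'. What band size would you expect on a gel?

The forward primer matches the template at positions 14–24.
Reverse complement of the reverse primer: ACCGCAA. This occurs on the top strand at positions 49–55.
The product runs from position 14 to position 55, so its length is 55 − 14 + 1 = 42 bp.

42 bp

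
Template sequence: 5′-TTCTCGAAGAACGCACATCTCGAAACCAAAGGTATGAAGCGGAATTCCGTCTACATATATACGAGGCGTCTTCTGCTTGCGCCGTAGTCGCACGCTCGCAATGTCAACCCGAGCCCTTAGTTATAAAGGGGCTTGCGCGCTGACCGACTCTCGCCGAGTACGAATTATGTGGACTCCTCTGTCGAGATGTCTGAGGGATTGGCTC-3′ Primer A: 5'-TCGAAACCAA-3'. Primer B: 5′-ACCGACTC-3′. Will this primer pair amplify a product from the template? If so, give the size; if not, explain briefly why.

Primer A (TCGAAACCAA) matches the top strand at positions 20–29 (3' end points downstream).
Primer B (ACCGACTC) also matches the top strand directly, at positions 143–150 — its reverse complement GAGTCGGT is not present.
Both primers anneal to the bottom strand with 3' ends pointing the same way, so neither can prime synthesis back toward the other.

No product — both primers anneal to the same strand and extend in the same direction.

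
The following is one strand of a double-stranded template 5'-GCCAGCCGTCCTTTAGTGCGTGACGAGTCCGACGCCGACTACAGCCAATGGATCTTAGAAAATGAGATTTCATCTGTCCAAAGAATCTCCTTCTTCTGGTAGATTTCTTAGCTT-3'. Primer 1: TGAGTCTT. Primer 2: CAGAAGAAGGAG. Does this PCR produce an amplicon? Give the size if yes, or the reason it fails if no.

No product — primer 1 has no binding site in the template.

Primer 1 (TGAGTCTT) does not match the top strand, and its reverse complement AAGACTCA does not match either.
With no annealing site for primer 1, no amplification occurs.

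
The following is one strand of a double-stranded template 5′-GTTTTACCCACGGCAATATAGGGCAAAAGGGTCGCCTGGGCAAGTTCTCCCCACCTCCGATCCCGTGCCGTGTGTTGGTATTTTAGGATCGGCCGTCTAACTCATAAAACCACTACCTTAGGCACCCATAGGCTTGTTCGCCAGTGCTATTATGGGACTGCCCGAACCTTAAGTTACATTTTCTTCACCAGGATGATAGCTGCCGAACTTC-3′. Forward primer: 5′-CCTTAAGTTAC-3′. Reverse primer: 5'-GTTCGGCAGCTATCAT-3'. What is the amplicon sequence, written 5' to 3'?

5'-CCTTAAGTTACATTTTCTTCACCAGGATGATAGCTGCCGAAC-3'

The forward primer matches the template at positions 167–177.
Taking the reverse complement of GTTCGGCAGCTATCAT gives ATGATAGCTGCCGAAC, found at positions 193–208 on the template; the primer anneals here to the top strand with its 3' end pointing upstream.
The product is the template from position 167 through 208 (42 bp).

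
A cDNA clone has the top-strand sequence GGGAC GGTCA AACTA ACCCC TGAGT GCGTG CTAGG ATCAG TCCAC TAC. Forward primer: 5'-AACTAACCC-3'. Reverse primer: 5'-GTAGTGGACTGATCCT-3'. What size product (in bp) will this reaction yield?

38 bp

Forward primer AACTAACCC is found on the top strand at positions 11–19.
Taking the reverse complement of GTAGTGGACTGATCCT gives AGGATCAGTCCACTAC, found at positions 33–48 on the template; the primer anneals here to the top strand with its 3' end pointing upstream.
Amplicon spans positions 11–48: 38 bp.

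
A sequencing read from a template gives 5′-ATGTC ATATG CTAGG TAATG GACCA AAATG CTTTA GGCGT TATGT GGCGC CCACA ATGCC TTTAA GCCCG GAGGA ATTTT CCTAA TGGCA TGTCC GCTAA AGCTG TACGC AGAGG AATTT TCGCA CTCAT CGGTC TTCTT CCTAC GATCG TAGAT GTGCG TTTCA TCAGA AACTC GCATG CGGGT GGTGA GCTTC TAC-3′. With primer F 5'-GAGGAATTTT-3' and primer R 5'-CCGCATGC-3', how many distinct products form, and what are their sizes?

The forward primer GAGGAATTTT matches the top strand at positions 71–80, 112–121.
The reverse primer's reverse complement is GCATGCGG, matching at positions 176–183.
Each forward site pairs with the reverse site to give a product ending at position 183: sizes 113, 72 bp.

Two products: 113 bp, 72 bp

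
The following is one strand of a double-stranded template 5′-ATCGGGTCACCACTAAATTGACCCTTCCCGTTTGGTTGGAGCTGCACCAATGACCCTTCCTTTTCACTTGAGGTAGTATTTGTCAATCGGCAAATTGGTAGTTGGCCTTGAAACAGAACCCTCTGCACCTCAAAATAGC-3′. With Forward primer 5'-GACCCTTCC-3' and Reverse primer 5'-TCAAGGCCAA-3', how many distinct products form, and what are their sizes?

Two products: 92 bp, 60 bp

The forward primer GACCCTTCC matches the top strand at positions 20–28, 52–60.
The reverse primer's reverse complement is TTGGCCTTGA, matching at positions 102–111.
Each forward site pairs with the reverse site to give a product ending at position 111: sizes 92, 60 bp.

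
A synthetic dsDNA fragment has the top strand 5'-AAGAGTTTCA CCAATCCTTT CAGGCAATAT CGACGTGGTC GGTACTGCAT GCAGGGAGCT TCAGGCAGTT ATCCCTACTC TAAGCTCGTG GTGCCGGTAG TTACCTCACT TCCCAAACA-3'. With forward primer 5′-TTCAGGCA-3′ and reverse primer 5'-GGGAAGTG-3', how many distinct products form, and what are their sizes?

Two products: 96 bp, 55 bp

The forward primer TTCAGGCA matches the top strand at positions 19–26, 60–67.
The reverse primer's reverse complement is CACTTCCC, matching at positions 107–114.
Each forward site pairs with the reverse site to give a product ending at position 114: sizes 96, 55 bp.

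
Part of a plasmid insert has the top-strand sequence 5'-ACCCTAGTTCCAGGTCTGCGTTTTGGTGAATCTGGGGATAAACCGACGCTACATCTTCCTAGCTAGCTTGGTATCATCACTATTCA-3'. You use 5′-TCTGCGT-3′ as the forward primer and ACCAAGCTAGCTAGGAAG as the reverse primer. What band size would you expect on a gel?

58 bp

Scanning the template, TCTGCGT occurs at positions 15–21; this primer anneals to the bottom strand there with its 3' end pointing downstream.
Reverse complement of the reverse primer: CTTCCTAGCTAGCTTGGT. This occurs on the top strand at positions 55–72.
Product length = (reverse-primer end) − (forward-primer start) + 1 = 72 − 15 + 1 = 58 bp.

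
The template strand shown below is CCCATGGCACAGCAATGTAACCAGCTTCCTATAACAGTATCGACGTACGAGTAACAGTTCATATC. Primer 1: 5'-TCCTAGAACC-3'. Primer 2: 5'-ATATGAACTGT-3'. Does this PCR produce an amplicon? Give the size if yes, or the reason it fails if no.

No product — primer 1 has no binding site in the template.

Primer 1 (TCCTAGAACC) does not match the top strand, and its reverse complement GGTTCTAGGA does not match either.
With no annealing site for primer 1, no amplification occurs.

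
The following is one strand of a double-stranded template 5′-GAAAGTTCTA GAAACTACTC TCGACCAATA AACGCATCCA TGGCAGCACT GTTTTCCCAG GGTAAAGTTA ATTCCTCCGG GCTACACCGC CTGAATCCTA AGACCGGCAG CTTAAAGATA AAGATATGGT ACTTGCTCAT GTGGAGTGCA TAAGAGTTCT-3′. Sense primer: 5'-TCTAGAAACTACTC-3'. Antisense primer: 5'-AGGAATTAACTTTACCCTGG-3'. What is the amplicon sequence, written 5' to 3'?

5'-TCTAGAAACTACTCTCGACCAATAAACGCATCCATGGCAGCACTGTTTTCCCAGGGTAAAGTTAATTCCT-3'

The forward primer matches the template at positions 7–20.
Taking the reverse complement of AGGAATTAACTTTACCCTGG gives CCAGGGTAAAGTTAATTCCT, found at positions 57–76 on the template; the primer anneals here to the top strand with its 3' end pointing upstream.
The product is the template from position 7 through 76 (70 bp).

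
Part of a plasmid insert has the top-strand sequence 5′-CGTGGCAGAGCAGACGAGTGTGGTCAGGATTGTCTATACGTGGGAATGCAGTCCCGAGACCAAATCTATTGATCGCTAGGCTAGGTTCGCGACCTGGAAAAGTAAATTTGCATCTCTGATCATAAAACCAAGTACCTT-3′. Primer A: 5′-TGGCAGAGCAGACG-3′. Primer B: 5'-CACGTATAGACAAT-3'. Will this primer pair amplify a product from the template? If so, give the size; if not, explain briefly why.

Yes — a 40 bp product.

Primer A (TGGCAGAGCAGACG) matches the top strand at positions 3–16; it acts as a forward primer.
Primer B's reverse complement is ATTGTCTATACGTG, matching the top strand at positions 29–42; it acts as a reverse primer.
The 3' ends face each other across positions 3–42, giving a 40 bp product.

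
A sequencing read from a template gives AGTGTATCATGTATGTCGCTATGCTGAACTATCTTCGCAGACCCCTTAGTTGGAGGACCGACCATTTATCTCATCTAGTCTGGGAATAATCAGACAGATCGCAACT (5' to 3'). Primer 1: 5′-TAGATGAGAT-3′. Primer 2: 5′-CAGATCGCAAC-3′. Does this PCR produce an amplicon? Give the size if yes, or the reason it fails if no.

No product — the primers' 3' ends point away from each other.

Primer 1 (TAGATGAGAT) has reverse complement ATCTCATCTA, which matches the top strand at positions 68–77; primer 1 anneals to the top strand there with its 3' end pointing upstream toward position 68.
Primer 2 (CAGATCGCAAC) matches the top strand directly at positions 95–105; it anneals to the bottom strand with its 3' end pointing downstream toward position 105.
The 3' ends diverge (primer 1 extends toward position 1, primer 2 toward position 106), so the primers never converge on a shared product.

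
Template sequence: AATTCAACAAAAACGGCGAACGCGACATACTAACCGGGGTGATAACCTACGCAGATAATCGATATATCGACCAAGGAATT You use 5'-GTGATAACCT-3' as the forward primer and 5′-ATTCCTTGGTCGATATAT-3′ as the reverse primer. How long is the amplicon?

41 bp

Forward primer GTGATAACCT is found on the top strand at positions 39–48.
Reverse complement of the reverse primer: ATATATCGACCAAGGAAT. This occurs on the top strand at positions 62–79.
Product length = (reverse-primer end) − (forward-primer start) + 1 = 79 − 39 + 1 = 41 bp.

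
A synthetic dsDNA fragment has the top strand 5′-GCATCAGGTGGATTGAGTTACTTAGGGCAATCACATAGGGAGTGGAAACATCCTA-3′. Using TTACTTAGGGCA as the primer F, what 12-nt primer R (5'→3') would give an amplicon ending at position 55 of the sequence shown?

The forward primer binds at positions 18–29; the product's 3' end on the top strand is position 55.
The reverse primer anneals to the top strand over positions 44–55, i.e. to GGAAACATCCTA.
Its sequence written 5'→3' is the reverse complement: TAGGATGTTTCC.

5'-TAGGATGTTTCC-3'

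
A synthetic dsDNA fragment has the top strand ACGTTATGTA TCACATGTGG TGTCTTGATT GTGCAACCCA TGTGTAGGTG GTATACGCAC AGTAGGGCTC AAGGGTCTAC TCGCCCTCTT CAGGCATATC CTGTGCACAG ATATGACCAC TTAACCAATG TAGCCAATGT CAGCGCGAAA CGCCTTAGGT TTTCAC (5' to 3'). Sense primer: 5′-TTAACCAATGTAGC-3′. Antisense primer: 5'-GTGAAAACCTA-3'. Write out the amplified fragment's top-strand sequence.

5'-TTAACCAATGTAGCCAATGTCAGCGCGAAACGCCTTAGGTTTTCAC-3'

The forward primer matches the template at positions 121–134.
The reverse primer's reverse complement is TAGGTTTTCAC, which matches the template at positions 156–166.
The product is the template from position 121 through 166 (46 bp).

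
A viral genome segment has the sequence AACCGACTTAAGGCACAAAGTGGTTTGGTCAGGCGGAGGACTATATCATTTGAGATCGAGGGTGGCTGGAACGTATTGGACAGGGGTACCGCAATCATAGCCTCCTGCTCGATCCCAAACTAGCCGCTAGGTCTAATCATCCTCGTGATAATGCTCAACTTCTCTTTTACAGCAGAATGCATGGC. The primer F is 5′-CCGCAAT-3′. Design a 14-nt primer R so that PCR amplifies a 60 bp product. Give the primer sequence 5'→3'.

The forward primer binds at positions 89–95, so a 60 bp product ends at position 89 + 60 − 1 = 148.
The reverse primer anneals to the top strand over positions 135–148, i.e. to AATCATCCTCGTGA.
Its sequence written 5'→3' is the reverse complement: TCACGAGGATGATT.

5'-TCACGAGGATGATT-3'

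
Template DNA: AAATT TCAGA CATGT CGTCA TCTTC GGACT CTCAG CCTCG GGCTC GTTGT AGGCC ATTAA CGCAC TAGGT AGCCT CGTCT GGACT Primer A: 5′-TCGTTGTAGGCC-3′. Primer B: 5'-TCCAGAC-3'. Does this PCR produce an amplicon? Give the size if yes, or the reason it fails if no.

Yes — a 40 bp product.

Primer A (TCGTTGTAGGCC) matches the top strand at positions 44–55; it acts as a forward primer.
Primer B's reverse complement is GTCTGGA, matching the top strand at positions 77–83; it acts as a reverse primer.
The 3' ends face each other across positions 44–83, giving a 40 bp product.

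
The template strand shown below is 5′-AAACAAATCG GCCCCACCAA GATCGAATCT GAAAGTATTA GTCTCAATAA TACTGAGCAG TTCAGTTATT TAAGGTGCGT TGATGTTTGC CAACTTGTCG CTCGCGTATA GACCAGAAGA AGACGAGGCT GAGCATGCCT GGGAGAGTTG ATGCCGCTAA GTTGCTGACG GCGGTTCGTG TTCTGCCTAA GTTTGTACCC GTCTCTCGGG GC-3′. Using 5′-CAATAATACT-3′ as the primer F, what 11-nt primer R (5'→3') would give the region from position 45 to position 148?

The product's 3' end on the top strand is position 148.
The reverse primer anneals to the top strand over positions 138–148, i.e. to CCTGGGAGAGT.
Its sequence written 5'→3' is the reverse complement: ACTCTCCCAGG.

5'-ACTCTCCCAGG-3'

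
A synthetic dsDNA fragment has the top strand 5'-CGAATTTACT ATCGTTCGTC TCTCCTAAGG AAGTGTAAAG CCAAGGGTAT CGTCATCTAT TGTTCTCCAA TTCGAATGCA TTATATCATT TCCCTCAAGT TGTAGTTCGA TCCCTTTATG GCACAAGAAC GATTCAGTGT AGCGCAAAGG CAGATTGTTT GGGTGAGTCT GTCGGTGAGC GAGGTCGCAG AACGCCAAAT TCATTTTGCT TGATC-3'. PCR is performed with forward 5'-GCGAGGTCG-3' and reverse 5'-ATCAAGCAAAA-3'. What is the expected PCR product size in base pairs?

Forward primer GCGAGGTCG is found on the top strand at positions 179–187.
Taking the reverse complement of ATCAAGCAAAA gives TTTTGCTTGAT, found at positions 204–214 on the template; the primer anneals here to the top strand with its 3' end pointing upstream.
Amplicon spans positions 179–214: 36 bp.

36 bp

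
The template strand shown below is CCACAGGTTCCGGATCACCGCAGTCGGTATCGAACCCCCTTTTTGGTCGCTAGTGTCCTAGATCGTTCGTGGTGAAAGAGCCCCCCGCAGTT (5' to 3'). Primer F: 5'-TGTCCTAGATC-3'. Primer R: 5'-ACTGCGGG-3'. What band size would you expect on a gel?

Scanning the template, TGTCCTAGATC occurs at positions 54–64; this primer anneals to the bottom strand there with its 3' end pointing downstream.
Reverse complement of the reverse primer: CCCGCAGT. This occurs on the top strand at positions 84–91.
Amplicon spans positions 54–91: 38 bp.

38 bp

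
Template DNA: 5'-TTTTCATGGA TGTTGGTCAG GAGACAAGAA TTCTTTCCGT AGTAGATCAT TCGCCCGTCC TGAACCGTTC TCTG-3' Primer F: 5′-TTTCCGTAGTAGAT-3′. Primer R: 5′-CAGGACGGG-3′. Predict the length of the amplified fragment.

The forward primer matches the template at positions 34–47.
Taking the reverse complement of CAGGACGGG gives CCCGTCCTG, found at positions 54–62 on the template; the primer anneals here to the top strand with its 3' end pointing upstream.
Amplicon spans positions 34–62: 29 bp.

29 bp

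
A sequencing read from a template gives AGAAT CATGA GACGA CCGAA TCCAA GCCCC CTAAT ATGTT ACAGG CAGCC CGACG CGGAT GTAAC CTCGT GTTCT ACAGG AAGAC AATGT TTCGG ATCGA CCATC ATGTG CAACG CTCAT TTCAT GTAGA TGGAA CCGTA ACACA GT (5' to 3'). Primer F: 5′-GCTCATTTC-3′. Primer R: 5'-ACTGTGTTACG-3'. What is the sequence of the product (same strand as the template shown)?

Forward primer GCTCATTTC is found on the top strand at positions 115–123.
Taking the reverse complement of ACTGTGTTACG gives CGTAACACAGT, found at positions 137–147 on the template; the primer anneals here to the top strand with its 3' end pointing upstream.
The product is the template from position 115 through 147 (33 bp).

5'-GCTCATTTCATGTAGATGGAACCGTAACACAGT-3'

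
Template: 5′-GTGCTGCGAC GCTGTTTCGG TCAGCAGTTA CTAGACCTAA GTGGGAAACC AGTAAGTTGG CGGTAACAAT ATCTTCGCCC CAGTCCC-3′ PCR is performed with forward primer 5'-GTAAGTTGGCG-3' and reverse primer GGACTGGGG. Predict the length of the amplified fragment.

The forward primer matches the template at positions 52–62.
Reverse complement of the reverse primer: CCCCAGTCC. This occurs on the top strand at positions 78–86.
Product length = (reverse-primer end) − (forward-primer start) + 1 = 86 − 52 + 1 = 35 bp.

35 bp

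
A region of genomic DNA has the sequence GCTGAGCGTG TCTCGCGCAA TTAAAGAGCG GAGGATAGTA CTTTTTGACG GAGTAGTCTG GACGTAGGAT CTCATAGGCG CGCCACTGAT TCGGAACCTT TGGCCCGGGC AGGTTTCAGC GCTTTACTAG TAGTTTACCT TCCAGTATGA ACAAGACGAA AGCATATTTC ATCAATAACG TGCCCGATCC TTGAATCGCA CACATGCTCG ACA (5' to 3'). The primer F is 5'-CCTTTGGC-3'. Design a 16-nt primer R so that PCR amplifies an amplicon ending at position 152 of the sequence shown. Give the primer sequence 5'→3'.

5'-GTTCATACTGGAAGGT-3'

The forward primer binds at positions 97–104; the product's 3' end on the top strand is position 152.
The reverse primer anneals to the top strand over positions 137–152, i.e. to ACCTTCCAGTATGAAC.
Its sequence written 5'→3' is the reverse complement: GTTCATACTGGAAGGT.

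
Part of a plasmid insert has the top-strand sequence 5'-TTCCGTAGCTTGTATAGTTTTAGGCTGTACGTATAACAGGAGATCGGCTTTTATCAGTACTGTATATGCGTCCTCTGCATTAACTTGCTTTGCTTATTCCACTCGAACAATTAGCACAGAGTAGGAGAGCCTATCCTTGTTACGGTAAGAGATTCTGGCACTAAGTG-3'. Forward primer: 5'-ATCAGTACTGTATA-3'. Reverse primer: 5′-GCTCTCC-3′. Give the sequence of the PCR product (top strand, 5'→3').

5'-ATCAGTACTGTATATGCGTCCTCTGCATTAACTTGCTTTGCTTATTCCACTCGAACAATTAGCACAGAGTAGGAGAGC-3'

The forward primer matches the template at positions 53–66.
Reverse complement of the reverse primer: GGAGAGC. This occurs on the top strand at positions 124–130.
The product is the template from position 53 through 130 (78 bp).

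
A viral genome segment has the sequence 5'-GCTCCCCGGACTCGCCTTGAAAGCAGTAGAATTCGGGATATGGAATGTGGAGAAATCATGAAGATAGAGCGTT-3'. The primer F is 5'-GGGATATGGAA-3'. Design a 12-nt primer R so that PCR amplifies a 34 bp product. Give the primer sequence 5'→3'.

The forward primer binds at positions 35–45, so a 34 bp product ends at position 35 + 34 − 1 = 68.
The reverse primer anneals to the top strand over positions 57–68, i.e. to CATGAAGATAGA.
Its sequence written 5'→3' is the reverse complement: TCTATCTTCATG.

5'-TCTATCTTCATG-3'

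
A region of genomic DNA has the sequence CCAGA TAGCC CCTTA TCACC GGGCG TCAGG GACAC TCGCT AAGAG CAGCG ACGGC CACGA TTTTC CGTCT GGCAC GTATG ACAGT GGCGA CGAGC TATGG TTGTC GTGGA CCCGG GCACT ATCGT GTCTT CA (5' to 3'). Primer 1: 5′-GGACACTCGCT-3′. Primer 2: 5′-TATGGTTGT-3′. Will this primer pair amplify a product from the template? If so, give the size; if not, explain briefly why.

No product — both primers anneal to the same strand and extend in the same direction.

Primer 1 (GGACACTCGCT) matches the top strand at positions 30–40 (3' end points downstream).
Primer 2 (TATGGTTGT) also matches the top strand directly, at positions 96–104 — its reverse complement ACAACCATA is not present.
Both primers anneal to the bottom strand with 3' ends pointing the same way, so neither can prime synthesis back toward the other.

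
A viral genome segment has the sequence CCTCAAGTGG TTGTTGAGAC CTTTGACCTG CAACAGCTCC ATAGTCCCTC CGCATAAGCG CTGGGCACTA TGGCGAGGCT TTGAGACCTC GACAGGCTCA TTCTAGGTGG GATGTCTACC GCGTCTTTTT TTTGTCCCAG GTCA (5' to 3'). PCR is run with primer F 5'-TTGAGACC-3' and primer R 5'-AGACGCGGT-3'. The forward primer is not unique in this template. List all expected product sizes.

The forward primer TTGAGACC matches the top strand at positions 14–21, 81–88.
The reverse primer's reverse complement is ACCGCGTCT, matching at positions 118–126.
Each forward site pairs with the reverse site to give a product ending at position 126: sizes 113, 46 bp.

113 bp, 46 bp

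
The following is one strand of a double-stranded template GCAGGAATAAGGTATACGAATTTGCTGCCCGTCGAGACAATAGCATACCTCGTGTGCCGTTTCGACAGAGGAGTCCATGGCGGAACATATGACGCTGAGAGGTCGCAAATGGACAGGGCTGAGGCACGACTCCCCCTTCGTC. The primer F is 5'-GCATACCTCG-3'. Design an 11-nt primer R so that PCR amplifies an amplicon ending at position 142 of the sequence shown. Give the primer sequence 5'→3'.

The forward primer binds at positions 43–52; the product's 3' end on the top strand is position 142.
The reverse primer anneals to the top strand over positions 132–142, i.e. to CCCCCTTCGTC.
Its sequence written 5'→3' is the reverse complement: GACGAAGGGGG.

5'-GACGAAGGGGG-3'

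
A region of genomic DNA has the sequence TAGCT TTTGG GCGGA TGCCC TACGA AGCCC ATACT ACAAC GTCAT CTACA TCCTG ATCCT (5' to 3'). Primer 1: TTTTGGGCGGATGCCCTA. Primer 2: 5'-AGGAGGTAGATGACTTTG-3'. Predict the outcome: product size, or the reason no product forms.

No product — primer 2 has no binding site in the template.

Primer 2 (AGGAGGTAGATGACTTTG) does not match the top strand, and its reverse complement CAAAGTCATCTACCTCCT does not match either.
With no annealing site for primer 2, no amplification occurs.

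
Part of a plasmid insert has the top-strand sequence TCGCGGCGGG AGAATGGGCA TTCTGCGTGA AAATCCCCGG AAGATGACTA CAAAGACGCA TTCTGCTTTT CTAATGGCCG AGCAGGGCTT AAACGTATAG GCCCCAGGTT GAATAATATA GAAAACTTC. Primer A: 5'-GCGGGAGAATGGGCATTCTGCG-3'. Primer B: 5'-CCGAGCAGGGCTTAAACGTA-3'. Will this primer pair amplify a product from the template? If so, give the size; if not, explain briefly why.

Primer A (GCGGGAGAATGGGCATTCTGCG) matches the top strand at positions 6–27 (3' end points downstream).
Primer B (CCGAGCAGGGCTTAAACGTA) also matches the top strand directly, at positions 78–97 — its reverse complement TACGTTTAAGCCCTGCTCGG is not present.
Both primers anneal to the bottom strand with 3' ends pointing the same way, so neither can prime synthesis back toward the other.

No product — both primers anneal to the same strand and extend in the same direction.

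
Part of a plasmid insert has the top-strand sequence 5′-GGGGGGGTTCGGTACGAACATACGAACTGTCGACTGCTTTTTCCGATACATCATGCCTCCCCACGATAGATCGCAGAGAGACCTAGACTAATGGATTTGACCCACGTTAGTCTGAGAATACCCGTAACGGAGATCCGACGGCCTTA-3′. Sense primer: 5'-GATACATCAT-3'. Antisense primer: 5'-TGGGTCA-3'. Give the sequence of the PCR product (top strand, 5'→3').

5'-GATACATCATGCCTCCCCACGATAGATCGCAGAGAGACCTAGACTAATGGATTTGACCCA-3'

The forward primer matches the template at positions 45–54.
Taking the reverse complement of TGGGTCA gives TGACCCA, found at positions 98–104 on the template; the primer anneals here to the top strand with its 3' end pointing upstream.
The product is the template from position 45 through 104 (60 bp).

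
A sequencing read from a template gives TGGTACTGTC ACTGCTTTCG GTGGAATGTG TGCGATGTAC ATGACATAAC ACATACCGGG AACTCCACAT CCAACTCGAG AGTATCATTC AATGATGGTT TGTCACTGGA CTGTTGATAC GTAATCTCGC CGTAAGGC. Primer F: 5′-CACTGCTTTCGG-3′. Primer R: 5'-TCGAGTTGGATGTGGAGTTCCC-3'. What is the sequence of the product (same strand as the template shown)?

Scanning the template, CACTGCTTTCGG occurs at positions 10–21; this primer anneals to the bottom strand there with its 3' end pointing downstream.
Taking the reverse complement of TCGAGTTGGATGTGGAGTTCCC gives GGGAACTCCACATCCAACTCGA, found at positions 58–79 on the template; the primer anneals here to the top strand with its 3' end pointing upstream.
The product is the template from position 10 through 79 (70 bp).

5'-CACTGCTTTCGGTGGAATGTGTGCGATGTACATGACATAACACATACCGGGAACTCCACATCCAACTCGA-3'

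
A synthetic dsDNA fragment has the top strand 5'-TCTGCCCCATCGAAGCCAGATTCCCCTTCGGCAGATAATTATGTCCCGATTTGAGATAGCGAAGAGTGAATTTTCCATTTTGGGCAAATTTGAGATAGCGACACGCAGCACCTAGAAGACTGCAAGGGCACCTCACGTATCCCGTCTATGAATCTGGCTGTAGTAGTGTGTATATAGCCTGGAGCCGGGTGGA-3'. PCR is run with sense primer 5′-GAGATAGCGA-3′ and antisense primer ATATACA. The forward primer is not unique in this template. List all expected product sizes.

The forward primer GAGATAGCGA matches the top strand at positions 53–62, 92–101.
The reverse primer's reverse complement is TGTATAT, matching at positions 169–175.
Each forward site pairs with the reverse site to give a product ending at position 175: sizes 123, 84 bp.

123 bp, 84 bp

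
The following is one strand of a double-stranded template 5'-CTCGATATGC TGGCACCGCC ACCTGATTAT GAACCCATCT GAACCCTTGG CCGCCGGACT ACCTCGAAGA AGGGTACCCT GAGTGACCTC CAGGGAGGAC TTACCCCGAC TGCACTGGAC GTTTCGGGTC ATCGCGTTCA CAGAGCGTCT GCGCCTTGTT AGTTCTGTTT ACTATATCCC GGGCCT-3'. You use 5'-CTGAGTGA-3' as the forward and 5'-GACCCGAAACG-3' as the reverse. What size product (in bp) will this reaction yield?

The forward primer matches the template at positions 79–86.
Reverse complement of the reverse primer: CGTTTCGGGTC. This occurs on the top strand at positions 120–130.
Product length = (reverse-primer end) − (forward-primer start) + 1 = 130 − 79 + 1 = 52 bp.

52 bp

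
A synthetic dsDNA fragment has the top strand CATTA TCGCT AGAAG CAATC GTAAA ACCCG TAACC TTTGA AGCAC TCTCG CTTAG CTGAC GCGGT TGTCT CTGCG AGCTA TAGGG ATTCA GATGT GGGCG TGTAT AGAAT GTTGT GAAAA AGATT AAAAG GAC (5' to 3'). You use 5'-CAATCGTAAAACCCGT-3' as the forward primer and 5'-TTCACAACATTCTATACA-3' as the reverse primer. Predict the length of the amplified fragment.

The forward primer matches the template at positions 16–31.
Taking the reverse complement of TTCACAACATTCTATACA gives TGTATAGAATGTTGTGAA, found at positions 101–118 on the template; the primer anneals here to the top strand with its 3' end pointing upstream.
Amplicon spans positions 16–118: 103 bp.

103 bp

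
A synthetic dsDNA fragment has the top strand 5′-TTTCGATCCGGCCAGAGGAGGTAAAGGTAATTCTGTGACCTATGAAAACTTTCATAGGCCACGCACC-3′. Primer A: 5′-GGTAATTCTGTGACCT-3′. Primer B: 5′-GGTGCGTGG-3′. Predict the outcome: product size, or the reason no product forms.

Yes — a 42 bp product.

Primer A (GGTAATTCTGTGACCT) matches the top strand at positions 26–41; it acts as a forward primer.
Primer B's reverse complement is CCACGCACC, matching the top strand at positions 59–67; it acts as a reverse primer.
The 3' ends face each other across positions 26–67, giving a 42 bp product.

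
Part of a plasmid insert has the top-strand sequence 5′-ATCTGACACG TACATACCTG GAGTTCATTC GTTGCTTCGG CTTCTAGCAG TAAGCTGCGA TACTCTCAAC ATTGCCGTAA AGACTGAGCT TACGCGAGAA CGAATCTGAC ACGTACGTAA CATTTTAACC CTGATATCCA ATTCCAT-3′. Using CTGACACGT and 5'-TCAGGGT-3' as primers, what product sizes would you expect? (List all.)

132 bp, 29 bp

The forward primer CTGACACGT matches the top strand at positions 3–11, 106–114.
The reverse primer's reverse complement is ACCCTGA, matching at positions 128–134.
Each forward site pairs with the reverse site to give a product ending at position 134: sizes 132, 29 bp.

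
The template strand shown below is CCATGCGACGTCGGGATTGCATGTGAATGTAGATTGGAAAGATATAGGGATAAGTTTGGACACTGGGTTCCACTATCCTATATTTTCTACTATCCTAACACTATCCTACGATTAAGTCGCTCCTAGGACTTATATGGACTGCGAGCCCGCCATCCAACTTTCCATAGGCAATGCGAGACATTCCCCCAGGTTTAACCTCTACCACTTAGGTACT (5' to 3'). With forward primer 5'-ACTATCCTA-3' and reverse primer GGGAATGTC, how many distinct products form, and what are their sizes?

Three products: 114 bp, 97 bp, 86 bp

The forward primer ACTATCCTA matches the top strand at positions 72–80, 89–97, 100–108.
The reverse primer's reverse complement is GACATTCCC, matching at positions 177–185.
Each forward site pairs with the reverse site to give a product ending at position 185: sizes 114, 97, 86 bp.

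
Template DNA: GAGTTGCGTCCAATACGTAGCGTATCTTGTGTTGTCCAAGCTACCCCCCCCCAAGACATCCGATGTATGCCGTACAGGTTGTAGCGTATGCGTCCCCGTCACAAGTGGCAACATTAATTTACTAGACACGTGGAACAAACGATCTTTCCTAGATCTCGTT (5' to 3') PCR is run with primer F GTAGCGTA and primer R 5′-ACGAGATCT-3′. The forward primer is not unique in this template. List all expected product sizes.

143 bp, 79 bp

The forward primer GTAGCGTA matches the top strand at positions 17–24, 81–88.
The reverse primer's reverse complement is AGATCTCGT, matching at positions 151–159.
Each forward site pairs with the reverse site to give a product ending at position 159: sizes 143, 79 bp.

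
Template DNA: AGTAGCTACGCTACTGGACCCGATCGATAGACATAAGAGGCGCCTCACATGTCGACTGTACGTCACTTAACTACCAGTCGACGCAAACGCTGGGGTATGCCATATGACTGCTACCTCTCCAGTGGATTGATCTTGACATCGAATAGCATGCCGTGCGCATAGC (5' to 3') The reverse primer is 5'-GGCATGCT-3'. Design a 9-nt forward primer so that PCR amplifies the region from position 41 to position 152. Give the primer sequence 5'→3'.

5'-CGCCTCACA-3'

The reverse primer's reverse complement AGCATGCC matches the template at positions 145–152; the product starts at position 41.
The forward primer is identical to the top strand over positions 41–49: CGCCTCACA.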